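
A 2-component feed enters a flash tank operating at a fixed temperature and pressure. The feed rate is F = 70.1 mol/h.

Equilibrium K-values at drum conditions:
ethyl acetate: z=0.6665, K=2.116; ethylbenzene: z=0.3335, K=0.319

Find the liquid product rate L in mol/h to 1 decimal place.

L = 22.4 mol/h

Material balance + equilibrium reduce to Σ zᵢ(Kᵢ−1)/(1+V/F(Kᵢ−1)) = 0.
Feasibility: ΣzᵢKᵢ = 1.5167, Σzᵢ/Kᵢ = 1.3604 — both > 1, two phases present.
Binary case is linear: z₁(K₁−1)(1+V/F(K₂−1)) + z₂(K₂−1)(1+V/F(K₁−1)) = 0
⇒ V/F = [z₁(K₁−1)+z₂(K₂−1)] / [−(K₁−1)(K₂−1)] = 0.51670/0.76000 = 0.6799
Then V = V/F·F = 0.6799·70.1 = 47.7 mol/h and L = F − V = 22.4 mol/h.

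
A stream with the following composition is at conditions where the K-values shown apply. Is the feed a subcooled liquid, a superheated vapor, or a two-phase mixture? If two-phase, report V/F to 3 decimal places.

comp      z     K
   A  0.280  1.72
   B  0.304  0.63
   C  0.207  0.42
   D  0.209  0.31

ΣzᵢKᵢ = 0.825; Σzᵢ/Kᵢ = 1.812.
Since ΣzᵢKᵢ < 1 the mixture is below its bubble point — single liquid phase.

subcooled liquid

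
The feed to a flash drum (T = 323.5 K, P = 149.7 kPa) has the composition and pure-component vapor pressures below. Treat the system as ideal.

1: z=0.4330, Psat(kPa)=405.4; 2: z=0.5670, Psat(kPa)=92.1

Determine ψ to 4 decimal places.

Raoult's law: Kᵢ = Pᵢˢᵃᵗ/P = Pᵢˢᵃᵗ/149.7.
  K_1 = 405.4/149.7 = 2.708083, K_2 = 92.1/149.7 = 0.615230
Newton–Raphson from ψ = 0.5:
  ψ = 0.5000: g = 0.12878, g' = -0.4962 → ψ = 0.7595
  ψ = 0.7595: g = 0.01369, g' = -0.4069 → ψ = 0.7932
  ψ = 0.7932: g = 0.00009, g' = -0.4017 → ψ = 0.7934
Converged at ψ = 0.7934.

ψ = 0.7934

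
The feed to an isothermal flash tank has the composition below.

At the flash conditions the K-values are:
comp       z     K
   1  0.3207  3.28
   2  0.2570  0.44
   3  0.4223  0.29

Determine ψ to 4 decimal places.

Material balance + equilibrium reduce to Σ zᵢ(Kᵢ−1)/(1+ψ(Kᵢ−1)) = 0.
Check two-phase: ΣzᵢKᵢ = 1.2874 > 1 and Σzᵢ/Kᵢ = 2.1381 > 1, so g(0) = 0.2874 > 0 and g(1) = -1.1381 < 0.
Newton–Raphson from ψ = 0.5:
  ψ = 0.5000: g = -0.32307, g' = -1.0312 → ψ = 0.1867
  ψ = 0.1867: g = 0.00649, g' = -1.2036 → ψ = 0.1921
Converged at ψ = 0.1921.

ψ = 0.1921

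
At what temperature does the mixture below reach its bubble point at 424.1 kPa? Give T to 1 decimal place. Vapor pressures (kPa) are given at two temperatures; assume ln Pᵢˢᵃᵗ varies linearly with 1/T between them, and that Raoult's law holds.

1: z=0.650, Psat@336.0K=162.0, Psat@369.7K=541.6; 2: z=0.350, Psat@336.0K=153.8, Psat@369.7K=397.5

T = 365.0 K

Bubble-point temperature: ΣzᵢPᵢˢᵃᵗ(T) = P. Interpolate ln Pᵢˢᵃᵗ = aᵢ + bᵢ/T.
  T = 336.0 K: ΣzᵢPᵢˢᵃᵗ = 159.13 kPa
  T = 369.7 K: ΣzᵢPᵢˢᵃᵗ = 491.16 kPa
  T = 352.9 K: ΣzᵢPᵢˢᵃᵗ = 287.17 kPa
  T = 361.3 K: ΣzᵢPᵢˢᵃᵗ = 377.77 kPa
  T = 365.5 K: ΣzᵢPᵢˢᵃᵗ = 431.36 kPa
  T = 363.4 K: ΣzᵢPᵢˢᵃᵗ = 403.82 kPa
  T = 364.4 K: ΣzᵢPᵢˢᵃᵗ = 416.74 kPa
Interpolating between 364.4 K and 365.5 K gives T ≈ 365.0 K.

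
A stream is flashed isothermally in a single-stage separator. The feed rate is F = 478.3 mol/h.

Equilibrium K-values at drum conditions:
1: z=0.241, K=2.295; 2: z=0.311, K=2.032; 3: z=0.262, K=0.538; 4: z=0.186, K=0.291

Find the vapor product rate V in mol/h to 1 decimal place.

V = 269.6 mol/h

Material balance + equilibrium reduce to Σ zᵢ(Kᵢ−1)/(1+β(Kᵢ−1)) = 0.
g(0) = ΣzᵢKᵢ − 1 = 0.380 and g(1) = 1 − Σzᵢ/Kᵢ = -0.384, so a root lies in (0, 1).
Iterate (Newton) starting at β = 0.5:
  β = 0.500: g = 0.0394, g' = -0.612 → β = 0.564
Converged at β = 0.564.
Then V = β·F = 0.5637·478.3 = 269.6 mol/h and L = F − V = 208.7 mol/h.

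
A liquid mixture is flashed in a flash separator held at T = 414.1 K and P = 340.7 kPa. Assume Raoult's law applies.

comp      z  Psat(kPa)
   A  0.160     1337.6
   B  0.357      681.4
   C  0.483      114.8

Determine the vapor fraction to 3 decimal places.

Raoult's law: Kᵢ = Pᵢˢᵃᵗ/P = Pᵢˢᵃᵗ/340.7.
  K_A = 1337.6/340.7 = 3.92603, K_B = 681.4/340.7 = 2.00000, K_C = 114.8/340.7 = 0.33695
Newton–Raphson from ψ = 0.64:
  ψ = 0.640: g = -0.1757, g' = -0.940 → ψ = 0.453
  ψ = 0.453: g = -0.0107, g' = -0.856 → ψ = 0.440
Converged at ψ = 0.440.

ψ = 0.440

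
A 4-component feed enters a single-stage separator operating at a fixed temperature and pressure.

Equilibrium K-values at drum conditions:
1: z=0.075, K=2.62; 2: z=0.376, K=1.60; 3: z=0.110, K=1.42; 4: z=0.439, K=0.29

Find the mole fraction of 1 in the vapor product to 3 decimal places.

Rachford–Rice: g(ψ) = Σ zᵢ(Kᵢ−1)/(1+ψ(Kᵢ−1)) = 0.
g(0) = ΣzᵢKᵢ − 1 = 0.082 and g(1) = 1 − Σzᵢ/Kᵢ = -0.855, so a root lies in (0, 1).
Iterate (Newton) starting at ψ = 0.42:
  ψ = 0.420: g = -0.1524, g' = -0.619 → ψ = 0.174
  ψ = 0.174: g = -0.0135, g' = -0.536 → ψ = 0.149
Converged at ψ = 0.149.
Compositions from xᵢ = zᵢ/(1+ψ(Kᵢ−1)), yᵢ = Kᵢxᵢ:
  1: x = 0.060, y = 0.158
  2: x = 0.345, y = 0.552
  3: x = 0.104, y = 0.147
  4: x = 0.491, y = 0.142

y_1 = 0.158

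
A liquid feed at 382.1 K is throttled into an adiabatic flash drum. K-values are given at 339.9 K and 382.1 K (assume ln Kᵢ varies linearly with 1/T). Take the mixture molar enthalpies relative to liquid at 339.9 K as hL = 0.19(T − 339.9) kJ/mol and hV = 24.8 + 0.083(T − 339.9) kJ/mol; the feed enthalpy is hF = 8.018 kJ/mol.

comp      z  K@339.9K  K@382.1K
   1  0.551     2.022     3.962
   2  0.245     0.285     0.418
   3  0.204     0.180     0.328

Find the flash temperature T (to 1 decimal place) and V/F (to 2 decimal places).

Adiabatic flash: solve Rachford–Rice at each trial T, then check hF = ψ·hV(T) + (1−ψ)·hL(T).
  T = 339.9 K: K = (2.022, 0.285, 0.180), RR gives ψ = 0.282, H_out = 6.998 kJ/mol
  T = 382.1 K: K = (3.962, 0.418, 0.328), RR gives ψ = 0.729, H_out = 22.809 kJ/mol
  T = 361.0 K: K = (2.887, 0.349, 0.247), RR gives ψ = 0.550, H_out = 16.401 kJ/mol
  T = 350.4 K: K = (2.427, 0.316, 0.212), RR gives ψ = 0.437, H_out = 12.343 kJ/mol
  T = 345.1 K: K = (2.216, 0.300, 0.195), RR gives ψ = 0.367, H_out = 9.879 kJ/mol
  T = 342.5 K: K = (2.118, 0.293, 0.188), RR gives ψ = 0.327, H_out = 8.508 kJ/mol
  T = 341.2 K: K = (2.069, 0.289, 0.184), RR gives ψ = 0.305, H_out = 7.772 kJ/mol
Linear interpolation between T = 341.2 (H_out = 7.772) and T = 342.5 (H_out = 8.508) on hF = 8.018 gives T ≈ 341.6 K, at which ψ = 0.31.

T = 341.6 K, V/F = 0.31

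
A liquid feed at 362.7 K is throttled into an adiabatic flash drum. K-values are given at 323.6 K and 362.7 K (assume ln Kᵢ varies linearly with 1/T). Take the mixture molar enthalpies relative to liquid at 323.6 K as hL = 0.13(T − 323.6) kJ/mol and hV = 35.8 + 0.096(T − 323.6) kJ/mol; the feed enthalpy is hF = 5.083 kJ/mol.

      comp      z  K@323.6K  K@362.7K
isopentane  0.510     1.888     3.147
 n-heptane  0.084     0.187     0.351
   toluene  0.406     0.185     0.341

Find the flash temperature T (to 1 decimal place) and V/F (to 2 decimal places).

T = 326.7 K, V/F = 0.13

Adiabatic flash: solve Rachford–Rice at each trial T, then check hF = ψ·hV(T) + (1−ψ)·hL(T).
  T = 323.6 K: K = (1.888, 0.187, 0.185), RR gives ψ = 0.074, H_out = 2.657 kJ/mol
  T = 362.7 K: K = (3.147, 0.351, 0.341), RR gives ψ = 0.548, H_out = 23.962 kJ/mol
  T = 343.1 K: K = (2.472, 0.261, 0.255), RR gives ψ = 0.353, H_out = 14.931 kJ/mol
  T = 333.4 K: K = (2.170, 0.222, 0.219), RR gives ψ = 0.234, H_out = 9.588 kJ/mol
  T = 328.5 K: K = (2.026, 0.204, 0.201), RR gives ψ = 0.161, H_out = 6.392 kJ/mol
  T = 326.1 K: K = (1.958, 0.196, 0.193), RR gives ψ = 0.121, H_out = 4.643 kJ/mol
Linear interpolation between T = 326.1 (H_out = 4.643) and T = 328.5 (H_out = 6.392) on hF = 5.083 gives T ≈ 326.7 K, at which ψ = 0.13.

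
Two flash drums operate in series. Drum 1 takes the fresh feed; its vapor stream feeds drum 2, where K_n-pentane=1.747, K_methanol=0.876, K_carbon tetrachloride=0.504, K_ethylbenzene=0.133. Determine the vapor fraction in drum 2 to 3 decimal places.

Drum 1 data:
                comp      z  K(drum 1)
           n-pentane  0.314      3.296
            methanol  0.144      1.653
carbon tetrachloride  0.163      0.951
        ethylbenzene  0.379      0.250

Drum 1:
Let ψ₁ = V/F and solve Σ zᵢ(Kᵢ−1)/(1+ψ₁(Kᵢ−1)) = 0.
Check two-phase: ΣzᵢKᵢ = 1.523 > 1 and Σzᵢ/Kᵢ = 1.870 > 1, so g(0) = 0.523 > 0 and g(1) = -0.870 < 0.
Iterate (Newton) starting at ψ₁ = 0.57:
  ψ₁ = 0.570: g = -0.1239, g' = -0.994 → ψ₁ = 0.445
  ψ₁ = 0.445: g = -0.0056, g' = -0.923 → ψ₁ = 0.439
Converged at ψ₁ = 0.439.
Drum-1 compositions:
  n-pentane: x = 0.156, y = 0.515
  methanol: x = 0.112, y = 0.185
  carbon tetrachloride: x = 0.167, y = 0.158
  ethylbenzene: x = 0.565, y = 0.141
Drum-2 feed = drum-1 vapor: z₂ = (0.5153, 0.1850, 0.1584, 0.1413).
Drum 2:
Newton iteration, ψ₂⁰ = 0.6:
  ψ₂ = 0.600: g = -0.1262, g' = -0.681 → ψ₂ = 0.415
  ψ₂ = 0.415: g = -0.0205, g' = -0.491 → ψ₂ = 0.373
  ψ₂ = 0.373: g = -0.0005, g' = -0.470 → ψ₂ = 0.372
Converged at ψ₂ = 0.372.
  n-pentane: x = 0.403, y = 0.704
  methanol: x = 0.194, y = 0.170
  carbon tetrachloride: x = 0.194, y = 0.098
  ethylbenzene: x = 0.209, y = 0.028

V/F (drum 2) = 0.372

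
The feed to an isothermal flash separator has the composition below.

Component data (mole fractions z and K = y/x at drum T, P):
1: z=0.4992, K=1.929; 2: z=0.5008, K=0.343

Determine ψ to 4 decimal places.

Binary case is linear: z₁(K₁−1)(1+ψ(K₂−1)) + z₂(K₂−1)(1+ψ(K₁−1)) = 0
⇒ ψ = [z₁(K₁−1)+z₂(K₂−1)] / [−(K₁−1)(K₂−1)] = 0.13473/0.61035 = 0.2207

ψ = 0.2207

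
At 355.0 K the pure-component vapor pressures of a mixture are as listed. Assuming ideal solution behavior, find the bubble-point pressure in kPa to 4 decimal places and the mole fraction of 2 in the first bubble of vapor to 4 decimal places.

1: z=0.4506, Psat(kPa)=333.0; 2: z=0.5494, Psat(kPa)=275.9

At the bubble point ψ → 0, so ΣzᵢKᵢ = 1 with Kᵢ = Pᵢˢᵃᵗ/P ⇒ P = ΣzᵢPᵢˢᵃᵗ.
P = 0.4506·333.0 + 0.5494·275.9 = 301.6293 kPa
yᵢ = zᵢPᵢˢᵃᵗ/P ⇒ y_2 = 0.5494·275.9/301.6293 = 0.5025

Pbub = 301.6293 kPa, y_2 = 0.5025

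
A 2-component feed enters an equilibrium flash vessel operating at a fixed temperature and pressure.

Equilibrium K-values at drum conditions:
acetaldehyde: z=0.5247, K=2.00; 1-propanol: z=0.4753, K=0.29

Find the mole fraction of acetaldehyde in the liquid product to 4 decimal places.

x_acetaldehyde = 0.4152

Rachford–Rice: g(β) = Σ zᵢ(Kᵢ−1)/(1+β(Kᵢ−1)) = 0.
g(0) = ΣzᵢKᵢ − 1 = 0.1872 and g(1) = 1 − Σzᵢ/Kᵢ = -0.9013, so a root lies in (0, 1).
Binary case is linear: z₁(K₁−1)(1+β(K₂−1)) + z₂(K₂−1)(1+β(K₁−1)) = 0
⇒ β = [z₁(K₁−1)+z₂(K₂−1)] / [−(K₁−1)(K₂−1)] = 0.18724/0.71000 = 0.2637
Compositions from xᵢ = zᵢ/(1+β(Kᵢ−1)), yᵢ = Kᵢxᵢ:
  acetaldehyde: x = 0.4152, y = 0.8304
  1-propanol: x = 0.5848, y = 0.1696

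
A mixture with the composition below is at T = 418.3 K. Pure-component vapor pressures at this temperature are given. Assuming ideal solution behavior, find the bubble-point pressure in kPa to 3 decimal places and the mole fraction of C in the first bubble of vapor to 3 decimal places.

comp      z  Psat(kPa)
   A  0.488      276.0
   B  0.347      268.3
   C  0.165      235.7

Pbub = 266.679 kPa, y_C = 0.146

At the bubble point ψ → 0, so ΣzᵢKᵢ = 1 with Kᵢ = Pᵢˢᵃᵗ/P ⇒ P = ΣzᵢPᵢˢᵃᵗ.
P = 0.488·276.0 + 0.347·268.3 + 0.165·235.7 = 266.679 kPa
yᵢ = zᵢPᵢˢᵃᵗ/P ⇒ y_C = 0.165·235.7/266.679 = 0.146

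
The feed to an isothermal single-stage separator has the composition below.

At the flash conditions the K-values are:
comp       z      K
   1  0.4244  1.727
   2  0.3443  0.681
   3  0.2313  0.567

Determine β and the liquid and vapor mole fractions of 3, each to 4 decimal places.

β = 0.3673, x_3 = 0.2750, y_3 = 0.1560

Material balance + equilibrium reduce to Σ zᵢ(Kᵢ−1)/(1+β(Kᵢ−1)) = 0.
g(0) = ΣzᵢKᵢ − 1 = 0.0986 and g(1) = 1 − Σzᵢ/Kᵢ = -0.1593, so a root lies in (0, 1).
Newton–Raphson from β = 0.43:
  β = 0.4300: g = -0.01530, g' = -0.2427 → β = 0.3670
  β = 0.3670: g = 0.00010, g' = -0.2460 → β = 0.3673
Converged at β = 0.3673.
Compositions from xᵢ = zᵢ/(1+β(Kᵢ−1)), yᵢ = Kᵢxᵢ:
  1: x = 0.3349, y = 0.5785
  2: x = 0.3900, y = 0.2656
  3: x = 0.2750, y = 0.1560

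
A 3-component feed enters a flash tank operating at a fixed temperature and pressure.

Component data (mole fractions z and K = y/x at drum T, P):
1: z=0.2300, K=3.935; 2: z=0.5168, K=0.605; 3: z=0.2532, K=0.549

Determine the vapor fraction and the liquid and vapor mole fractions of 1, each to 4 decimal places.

ψ = 0.2937, x_1 = 0.1235, y_1 = 0.4861

Newton–Raphson from ψ = 0.6:
  ψ = 0.6000: g = -0.17961, g' = -0.4952 → ψ = 0.2373
  ψ = 0.2373: g = 0.04477, g' = -0.8511 → ψ = 0.2899
  ψ = 0.2899: g = 0.00281, g' = -0.7493 → ψ = 0.2937
Converged at ψ = 0.2937.
Compositions from xᵢ = zᵢ/(1+ψ(Kᵢ−1)), yᵢ = Kᵢxᵢ:
  1: x = 0.1235, y = 0.4861
  2: x = 0.5846, y = 0.3537
  3: x = 0.2919, y = 0.1602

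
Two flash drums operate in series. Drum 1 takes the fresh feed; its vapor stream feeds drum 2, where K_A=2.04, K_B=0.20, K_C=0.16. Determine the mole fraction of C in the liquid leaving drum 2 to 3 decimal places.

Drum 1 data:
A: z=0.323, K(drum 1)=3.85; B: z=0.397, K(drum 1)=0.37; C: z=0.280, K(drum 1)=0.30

x_C (drum 2) = 0.213

Drum 1:
Rachford–Rice: g(ψ₁) = Σ zᵢ(Kᵢ−1)/(1+ψ₁(Kᵢ−1)) = 0.
Feasibility: ΣzᵢKᵢ = 1.474, Σzᵢ/Kᵢ = 2.090 — both > 1, two phases present.
Iterate (Newton) starting at ψ₁ = 0.5:
  ψ₁ = 0.500: g = -0.2871, g' = -1.107 → ψ₁ = 0.241
  ψ₁ = 0.241: g = 0.0156, g' = -1.341 → ψ₁ = 0.252
Converged at ψ₁ = 0.252.
Drum-1 compositions:
  A: x = 0.188, y = 0.723
  B: x = 0.472, y = 0.175
  C: x = 0.340, y = 0.102
Drum-2 feed = drum-1 vapor: z₂ = (0.7233, 0.1747, 0.1020).
Drum 2:
Rachford–Rice: g(ψ₂) = Σ zᵢ(Kᵢ−1)/(1+ψ₂(Kᵢ−1)) = 0.
Check two-phase: ΣzᵢKᵢ = 1.527 > 1 and Σzᵢ/Kᵢ = 1.866 > 1, so g(0) = 0.527 > 0 and g(1) = -0.866 < 0.
Newton iteration, ψ₂⁰ = 0.5:
  ψ₂ = 0.500: g = 0.1143, g' = -0.863 → ψ₂ = 0.632
  ψ₂ = 0.632: g = -0.0118, g' = -1.070 → ψ₂ = 0.621
Converged at ψ₂ = 0.621.
  A: x = 0.439, y = 0.896
  B: x = 0.347, y = 0.069
  C: x = 0.213, y = 0.034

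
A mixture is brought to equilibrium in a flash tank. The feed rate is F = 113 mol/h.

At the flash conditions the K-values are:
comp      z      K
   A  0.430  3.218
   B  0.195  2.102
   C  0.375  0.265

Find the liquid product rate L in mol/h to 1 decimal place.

Let β = V/F and solve Σ zᵢ(Kᵢ−1)/(1+β(Kᵢ−1)) = 0.
g(0) = ΣzᵢKᵢ − 1 = 0.893 and g(1) = 1 − Σzᵢ/Kᵢ = -0.641, so a root lies in (0, 1).
Newton–Raphson from β = 0.46:
  β = 0.460: g = 0.1983, g' = -1.085 → β = 0.643
  β = 0.643: g = -0.0034, g' = -1.169 → β = 0.640
Converged at β = 0.640.
Then V = β·F = 0.6398·113 = 72.3 mol/h and L = F − V = 40.7 mol/h.

L = 40.7 mol/h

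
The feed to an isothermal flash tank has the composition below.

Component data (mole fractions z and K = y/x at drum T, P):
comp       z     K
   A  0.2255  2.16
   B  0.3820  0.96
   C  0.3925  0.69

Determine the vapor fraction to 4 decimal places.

ψ = 0.5346

Rachford–Rice: g(ψ) = Σ zᵢ(Kᵢ−1)/(1+ψ(Kᵢ−1)) = 0.
Feasibility: ΣzᵢKᵢ = 1.1246, Σzᵢ/Kᵢ = 1.0712 — both > 1, two phases present.
Newton iteration, ψ⁰ = 0.64:
  ψ = 0.6400: g = -0.01735, g' = -0.1593 → ψ = 0.5311
  ψ = 0.5311: g = 0.00059, g' = -0.1709 → ψ = 0.5346
Converged at ψ = 0.5346.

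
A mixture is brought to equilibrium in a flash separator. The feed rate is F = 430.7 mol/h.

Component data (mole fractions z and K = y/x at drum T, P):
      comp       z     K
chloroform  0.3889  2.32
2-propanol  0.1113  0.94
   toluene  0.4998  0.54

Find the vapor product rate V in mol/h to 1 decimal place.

Rachford–Rice: g(ψ) = Σ zᵢ(Kᵢ−1)/(1+ψ(Kᵢ−1)) = 0.
Check two-phase: ΣzᵢKᵢ = 1.2768 > 1 and Σzᵢ/Kᵢ = 1.2116 > 1, so g(0) = 0.2768 > 0 and g(1) = -0.2116 < 0.
Newton iteration, ψ⁰ = 0.33:
  ψ = 0.3300: g = 0.07972, g' = -0.4762 → ψ = 0.4974
  ψ = 0.4974: g = 0.00488, g' = -0.4252 → ψ = 0.5089
Converged at ψ = 0.5089.
Then V = ψ·F = 0.5089·430.7 = 219.2 mol/h and L = F − V = 211.5 mol/h.

V = 219.2 mol/h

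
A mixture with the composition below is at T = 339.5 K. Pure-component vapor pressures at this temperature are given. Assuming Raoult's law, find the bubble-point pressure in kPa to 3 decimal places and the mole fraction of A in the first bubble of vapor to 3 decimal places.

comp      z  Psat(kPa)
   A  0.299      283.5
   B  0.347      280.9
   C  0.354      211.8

Pbub = 257.216 kPa, y_A = 0.330

At the bubble point ψ → 0, so ΣzᵢKᵢ = 1 with Kᵢ = Pᵢˢᵃᵗ/P ⇒ P = ΣzᵢPᵢˢᵃᵗ.
P = 0.299·283.5 + 0.347·280.9 + 0.354·211.8 = 257.216 kPa
yᵢ = zᵢPᵢˢᵃᵗ/P ⇒ y_A = 0.299·283.5/257.216 = 0.330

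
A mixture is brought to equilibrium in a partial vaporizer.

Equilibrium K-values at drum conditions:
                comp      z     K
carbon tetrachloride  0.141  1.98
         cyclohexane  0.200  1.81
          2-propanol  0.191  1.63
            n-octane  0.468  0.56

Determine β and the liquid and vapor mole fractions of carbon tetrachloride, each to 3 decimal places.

β = 0.611, x_carbon tetrachloride = 0.088, y_carbon tetrachloride = 0.175

Material balance + equilibrium reduce to Σ zᵢ(Kᵢ−1)/(1+β(Kᵢ−1)) = 0.
Feasibility: ΣzᵢKᵢ = 1.215, Σzᵢ/Kᵢ = 1.135 — both > 1, two phases present.
Newton–Raphson from β = 0.47:
  β = 0.470: g = 0.0452, g' = -0.321 → β = 0.611
Converged at β = 0.611.
Compositions from xᵢ = zᵢ/(1+β(Kᵢ−1)), yᵢ = Kᵢxᵢ:
  carbon tetrachloride: x = 0.088, y = 0.175
  cyclohexane: x = 0.134, y = 0.242
  2-propanol: x = 0.138, y = 0.225
  n-octane: x = 0.640, y = 0.358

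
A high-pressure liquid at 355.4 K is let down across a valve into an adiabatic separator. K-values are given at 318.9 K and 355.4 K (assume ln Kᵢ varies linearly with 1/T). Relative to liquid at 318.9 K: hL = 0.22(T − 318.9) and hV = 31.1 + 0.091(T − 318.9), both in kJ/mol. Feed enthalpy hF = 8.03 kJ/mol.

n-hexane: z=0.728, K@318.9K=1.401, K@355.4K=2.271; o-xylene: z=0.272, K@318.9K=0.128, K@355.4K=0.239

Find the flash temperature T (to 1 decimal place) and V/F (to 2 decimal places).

T = 321.5 K, V/F = 0.24

Adiabatic flash: solve Rachford–Rice at each trial T, then check hF = ψ·hV(T) + (1−ψ)·hL(T).
  T = 318.9 K: K = (1.401, 0.128), RR gives ψ = 0.157, H_out = 4.869 kJ/mol
  T = 355.4 K: K = (2.271, 0.239), RR gives ψ = 0.743, H_out = 27.629 kJ/mol
  T = 337.1 K: K = (1.806, 0.178), RR gives ψ = 0.548, H_out = 19.757 kJ/mol
  T = 328.0 K: K = (1.596, 0.152), RR gives ψ = 0.402, H_out = 14.028 kJ/mol
  T = 323.4 K: K = (1.496, 0.139), RR gives ψ = 0.297, H_out = 10.059 kJ/mol
  T = 321.1 K: K = (1.447, 0.133), RR gives ψ = 0.231, H_out = 7.616 kJ/mol
Linear interpolation between T = 321.1 (H_out = 7.616) and T = 323.4 (H_out = 10.059) on hF = 8.03 gives T ≈ 321.5 K, at which ψ = 0.24.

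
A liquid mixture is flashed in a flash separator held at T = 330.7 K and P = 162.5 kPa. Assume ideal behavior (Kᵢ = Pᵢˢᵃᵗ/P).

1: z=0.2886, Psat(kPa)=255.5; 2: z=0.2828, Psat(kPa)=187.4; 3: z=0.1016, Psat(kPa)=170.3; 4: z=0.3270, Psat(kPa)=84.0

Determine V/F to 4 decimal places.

V/F = 0.3137

Raoult's law: Kᵢ = Pᵢˢᵃᵗ/P = Pᵢˢᵃᵗ/162.5.
  K_1 = 255.5/162.5 = 1.572308, K_2 = 187.4/162.5 = 1.153231, K_3 = 170.3/162.5 = 1.048000, K_4 = 84.0/162.5 = 0.516923
Material balance + equilibrium reduce to Σ zᵢ(Kᵢ−1)/(1+V/F(Kᵢ−1)) = 0.
Feasibility: ΣzᵢKᵢ = 1.0554, Σzᵢ/Kᵢ = 1.1583 — both > 1, two phases present.
Iterate (Newton) starting at V/F = 0.33:
  V/F = 0.3300: g = -0.00295, g' = -0.1811 → V/F = 0.3137
Converged at V/F = 0.3137.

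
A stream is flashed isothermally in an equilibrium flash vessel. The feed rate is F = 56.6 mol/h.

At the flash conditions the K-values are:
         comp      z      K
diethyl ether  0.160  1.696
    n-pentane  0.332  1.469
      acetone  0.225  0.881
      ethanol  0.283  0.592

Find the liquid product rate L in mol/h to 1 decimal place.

L = 16.6 mol/h

Rachford–Rice: g(β) = Σ zᵢ(Kᵢ−1)/(1+β(Kᵢ−1)) = 0.
Check two-phase: ΣzᵢKᵢ = 1.125 > 1 and Σzᵢ/Kᵢ = 1.054 > 1, so g(0) = 0.125 > 0 and g(1) = -0.054 < 0.
Newton–Raphson from β = 0.5:
  β = 0.500: g = 0.0352, g' = -0.169 → β = 0.709
  β = 0.709: g = -0.0003, g' = -0.173 → β = 0.707
Converged at β = 0.707.
Then V = β·F = 0.7074·56.6 = 40.0 mol/h and L = F − V = 16.6 mol/h.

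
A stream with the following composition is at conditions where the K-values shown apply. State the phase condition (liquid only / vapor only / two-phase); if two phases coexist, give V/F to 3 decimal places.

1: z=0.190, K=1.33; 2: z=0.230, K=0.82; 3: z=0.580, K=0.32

ΣzᵢKᵢ = 0.627; Σzᵢ/Kᵢ = 2.236.
Since ΣzᵢKᵢ < 1 the mixture is below its bubble point — single liquid phase.

liquid only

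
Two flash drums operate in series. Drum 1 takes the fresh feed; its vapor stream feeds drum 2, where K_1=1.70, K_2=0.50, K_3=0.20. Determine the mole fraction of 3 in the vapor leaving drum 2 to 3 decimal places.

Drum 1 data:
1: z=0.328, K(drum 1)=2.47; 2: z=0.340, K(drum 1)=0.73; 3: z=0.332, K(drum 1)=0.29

y_3 (drum 2) = 0.037

Drum 1:
Material balance + equilibrium reduce to Σ zᵢ(Kᵢ−1)/(1+ψ₁(Kᵢ−1)) = 0.
g(0) = ΣzᵢKᵢ − 1 = 0.155 and g(1) = 1 − Σzᵢ/Kᵢ = -0.743, so a root lies in (0, 1).
Newton–Raphson from ψ₁ = 0.5:
  ψ₁ = 0.500: g = -0.1937, g' = -0.671 → ψ₁ = 0.211
  ψ₁ = 0.211: g = -0.0068, g' = -0.672 → ψ₁ = 0.201
Converged at ψ₁ = 0.201.
Drum-1 compositions:
  1: x = 0.253, y = 0.625
  2: x = 0.360, y = 0.262
  3: x = 0.387, y = 0.112
Drum-2 feed = drum-1 vapor: z₂ = (0.6252, 0.2625, 0.1123).
Drum 2:
Material balance + equilibrium reduce to Σ zᵢ(Kᵢ−1)/(1+ψ₂(Kᵢ−1)) = 0.
Feasibility: ΣzᵢKᵢ = 1.217, Σzᵢ/Kᵢ = 1.454 — both > 1, two phases present.
Newton–Raphson from ψ₂ = 0.5:
  ψ₂ = 0.500: g = -0.0006, g' = -0.484 → ψ₂ = 0.499
Converged at ψ₂ = 0.499.
  1: x = 0.463, y = 0.788
  2: x = 0.350, y = 0.175
  3: x = 0.187, y = 0.037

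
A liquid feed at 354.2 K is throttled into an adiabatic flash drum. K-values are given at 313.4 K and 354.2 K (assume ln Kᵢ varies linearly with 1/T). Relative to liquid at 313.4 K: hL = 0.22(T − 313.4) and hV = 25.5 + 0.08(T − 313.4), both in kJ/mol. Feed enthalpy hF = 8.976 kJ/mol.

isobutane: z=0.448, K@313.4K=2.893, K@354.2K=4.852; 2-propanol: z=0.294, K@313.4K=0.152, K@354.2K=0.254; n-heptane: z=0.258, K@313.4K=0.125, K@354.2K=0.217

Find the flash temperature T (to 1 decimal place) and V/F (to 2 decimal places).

Adiabatic flash: solve Rachford–Rice at each trial T, then check hF = ψ·hV(T) + (1−ψ)·hL(T).
  T = 313.4 K: K = (2.893, 0.152, 0.125), RR gives ψ = 0.229, H_out = 5.838 kJ/mol
  T = 354.2 K: K = (4.852, 0.254, 0.217), RR gives ψ = 0.443, H_out = 17.751 kJ/mol
  T = 333.8 K: K = (3.806, 0.200, 0.167), RR gives ψ = 0.353, H_out = 12.473 kJ/mol
  T = 323.6 K: K = (3.333, 0.175, 0.145), RR gives ψ = 0.297, H_out = 9.402 kJ/mol
  T = 318.5 K: K = (3.109, 0.163, 0.135), RR gives ψ = 0.265, H_out = 7.696 kJ/mol
  T = 321.1 K: K = (3.222, 0.169, 0.140), RR gives ψ = 0.282, H_out = 8.583 kJ/mol
  T = 322.4 K: K = (3.279, 0.172, 0.143), RR gives ψ = 0.290, H_out = 9.013 kJ/mol
Linear interpolation between T = 321.1 (H_out = 8.583) and T = 322.4 (H_out = 9.013) on hF = 8.976 gives T ≈ 322.3 K, at which ψ = 0.29.

T = 322.3 K, V/F = 0.29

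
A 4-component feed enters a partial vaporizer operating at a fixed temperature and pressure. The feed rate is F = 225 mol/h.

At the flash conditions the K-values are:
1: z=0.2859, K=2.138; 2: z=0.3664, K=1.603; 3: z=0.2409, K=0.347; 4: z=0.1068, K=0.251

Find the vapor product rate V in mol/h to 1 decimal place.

V = 118.2 mol/h

Let ψ = V/F and solve Σ zᵢ(Kᵢ−1)/(1+ψ(Kᵢ−1)) = 0.
Check two-phase: ΣzᵢKᵢ = 1.3090 > 1 and Σzᵢ/Kᵢ = 1.4820 > 1, so g(0) = 0.3090 > 0 and g(1) = -0.4820 < 0.
Newton–Raphson from ψ = 0.38:
  ψ = 0.3800: g = 0.08584, g' = -0.5674 → ψ = 0.5313
  ψ = 0.5313: g = -0.00364, g' = -0.6264 → ψ = 0.5255
Converged at ψ = 0.5255.
Then V = ψ·F = 0.5255·225 = 118.2 mol/h and L = F − V = 106.8 mol/h.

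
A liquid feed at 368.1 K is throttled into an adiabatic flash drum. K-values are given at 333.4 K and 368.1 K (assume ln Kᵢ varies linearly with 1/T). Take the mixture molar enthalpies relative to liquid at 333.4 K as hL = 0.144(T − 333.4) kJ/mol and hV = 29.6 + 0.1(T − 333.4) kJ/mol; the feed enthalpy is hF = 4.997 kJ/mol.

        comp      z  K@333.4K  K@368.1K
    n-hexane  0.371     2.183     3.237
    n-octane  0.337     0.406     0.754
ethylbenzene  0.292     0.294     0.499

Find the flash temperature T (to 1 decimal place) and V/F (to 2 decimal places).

Adiabatic flash: solve Rachford–Rice at each trial T, then check hF = ψ·hV(T) + (1−ψ)·hL(T).
  T = 333.4 K: K = (2.183, 0.406, 0.294), RR gives ψ = 0.042, H_out = 1.258 kJ/mol
  T = 368.1 K: K = (3.237, 0.754, 0.499), RR gives ψ = 0.696, H_out = 24.532 kJ/mol
  T = 350.8 K: K = (2.686, 0.562, 0.388), RR gives ψ = 0.338, H_out = 12.259 kJ/mol
  T = 342.1 K: K = (2.428, 0.480, 0.339), RR gives ψ = 0.192, H_out = 6.860 kJ/mol
  T = 337.8 K: K = (2.305, 0.442, 0.316), RR gives ψ = 0.120, H_out = 4.151 kJ/mol
  T = 340.0 K: K = (2.367, 0.461, 0.328), RR gives ψ = 0.157, H_out = 5.547 kJ/mol
Linear interpolation between T = 337.8 (H_out = 4.151) and T = 340.0 (H_out = 5.547) on hF = 4.997 gives T ≈ 339.1 K, at which ψ = 0.14.

T = 339.1 K, V/F = 0.14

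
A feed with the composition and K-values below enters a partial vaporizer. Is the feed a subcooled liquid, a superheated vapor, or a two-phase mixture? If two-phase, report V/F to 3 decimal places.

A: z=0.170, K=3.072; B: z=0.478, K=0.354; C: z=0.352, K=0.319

ΣzᵢKᵢ = 0.804; Σzᵢ/Kᵢ = 2.509.
Since ΣzᵢKᵢ < 1 the mixture is below its bubble point — single liquid phase.

subcooled liquid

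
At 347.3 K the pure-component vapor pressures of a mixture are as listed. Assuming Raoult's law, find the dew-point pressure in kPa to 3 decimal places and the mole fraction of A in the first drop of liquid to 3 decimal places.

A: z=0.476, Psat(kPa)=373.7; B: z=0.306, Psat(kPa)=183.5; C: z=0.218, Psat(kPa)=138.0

Pdew = 221.188 kPa, x_A = 0.282

At the dew point ψ → 1, so Σzᵢ/Kᵢ = 1 with Kᵢ = Pᵢˢᵃᵗ/P ⇒ 1/P = Σzᵢ/Pᵢˢᵃᵗ.
1/P = 0.476/373.7 + 0.306/183.5 + 0.218/138.0 = 0.004521 ⇒ P = 221.188 kPa
xᵢ = zᵢP/Pᵢˢᵃᵗ ⇒ x_A = 0.476·221.188/373.7 = 0.282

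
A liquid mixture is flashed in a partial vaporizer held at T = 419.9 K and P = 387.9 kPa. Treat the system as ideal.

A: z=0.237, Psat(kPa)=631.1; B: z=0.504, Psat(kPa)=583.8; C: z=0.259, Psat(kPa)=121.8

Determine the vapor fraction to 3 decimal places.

Raoult's law: Kᵢ = Pᵢˢᵃᵗ/P = Pᵢˢᵃᵗ/387.9.
  K_A = 631.1/387.9 = 1.62697, K_B = 583.8/387.9 = 1.50503, K_C = 121.8/387.9 = 0.31400
Iterate (Newton) starting at ψ = 0.5:
  ψ = 0.500: g = 0.0459, g' = -0.418 → ψ = 0.610
  ψ = 0.610: g = -0.0033, g' = -0.484 → ψ = 0.603
Converged at ψ = 0.603.

ψ = 0.603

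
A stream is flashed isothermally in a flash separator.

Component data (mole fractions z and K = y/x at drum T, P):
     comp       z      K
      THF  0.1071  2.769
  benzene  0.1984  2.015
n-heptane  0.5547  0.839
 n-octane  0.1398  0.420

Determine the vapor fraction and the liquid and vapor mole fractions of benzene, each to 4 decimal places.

Rachford–Rice: g(ψ) = Σ zᵢ(Kᵢ−1)/(1+ψ(Kᵢ−1)) = 0.
Check two-phase: ΣzᵢKᵢ = 1.2204 > 1 and Σzᵢ/Kᵢ = 1.1311 > 1, so g(0) = 0.2204 > 0 and g(1) = -0.1311 < 0.
Newton iteration, ψ⁰ = 0.66:
  ψ = 0.6600: g = -0.02330, g' = -0.2861 → ψ = 0.5786
  ψ = 0.5786: g = -0.00001, g' = -0.2870 → ψ = 0.5785
Converged at ψ = 0.5785.
Compositions from xᵢ = zᵢ/(1+ψ(Kᵢ−1)), yᵢ = Kᵢxᵢ:
  THF: x = 0.0529, y = 0.1466
  benzene: x = 0.1250, y = 0.2519
  n-heptane: x = 0.6117, y = 0.5132
  n-octane: x = 0.2104, y = 0.0884

ψ = 0.5785, x_benzene = 0.1250, y_benzene = 0.2519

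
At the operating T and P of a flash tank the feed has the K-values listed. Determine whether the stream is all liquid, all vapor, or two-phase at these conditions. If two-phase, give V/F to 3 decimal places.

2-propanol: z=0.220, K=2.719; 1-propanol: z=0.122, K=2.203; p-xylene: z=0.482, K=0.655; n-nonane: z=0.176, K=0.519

two-phase, V/F = 0.458

ΣzᵢKᵢ = 1.274; Σzᵢ/Kᵢ = 1.211.
Both exceed 1, so a two-phase solution exists.
Rachford–Rice: g(ψ) = Σ zᵢ(Kᵢ−1)/(1+ψ(Kᵢ−1)) = 0.
Newton–Raphson from ψ = 0.5:
  ψ = 0.500: g = -0.0174, g' = -0.411 → ψ = 0.458
Converged at ψ = 0.458.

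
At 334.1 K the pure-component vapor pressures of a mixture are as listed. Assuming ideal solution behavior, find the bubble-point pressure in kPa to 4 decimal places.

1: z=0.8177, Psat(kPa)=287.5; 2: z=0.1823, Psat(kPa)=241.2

Pbub = 279.0595 kPa

At the bubble point ψ → 0, so ΣzᵢKᵢ = 1 with Kᵢ = Pᵢˢᵃᵗ/P ⇒ P = ΣzᵢPᵢˢᵃᵗ.
P = 0.8177·287.5 + 0.1823·241.2 = 279.0595 kPa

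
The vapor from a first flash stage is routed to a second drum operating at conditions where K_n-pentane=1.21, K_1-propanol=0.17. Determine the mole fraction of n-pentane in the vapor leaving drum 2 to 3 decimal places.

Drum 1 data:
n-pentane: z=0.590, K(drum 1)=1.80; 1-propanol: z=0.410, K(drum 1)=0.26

y_n-pentane (drum 2) = 0.966

Drum 1:
Iterate (Newton) starting at ψ₁ = 0.5:
  ψ₁ = 0.500: g = -0.1444, g' = -0.758 → ψ₁ = 0.310
  ψ₁ = 0.310: g = -0.0152, g' = -0.620 → ψ₁ = 0.285
Converged at ψ₁ = 0.285.
Drum-1 compositions:
  n-pentane: x = 0.481, y = 0.865
  1-propanol: x = 0.519, y = 0.135
Drum-2 feed = drum-1 vapor: z₂ = (0.8649, 0.1351).
Drum 2:
Let ψ₂ = V/F and solve Σ zᵢ(Kᵢ−1)/(1+ψ₂(Kᵢ−1)) = 0.
Check two-phase: ΣzᵢKᵢ = 1.070 > 1 and Σzᵢ/Kᵢ = 1.509 > 1, so g(0) = 0.070 > 0 and g(1) = -0.509 < 0.
Iterate (Newton) starting at ψ₂ = 0.5:
  ψ₂ = 0.500: g = -0.0273, g' = -0.303 → ψ₂ = 0.410
  ψ₂ = 0.410: g = -0.0027, g' = -0.246 → ψ₂ = 0.399
Converged at ψ₂ = 0.399.
  n-pentane: x = 0.798, y = 0.966
  1-propanol: x = 0.202, y = 0.034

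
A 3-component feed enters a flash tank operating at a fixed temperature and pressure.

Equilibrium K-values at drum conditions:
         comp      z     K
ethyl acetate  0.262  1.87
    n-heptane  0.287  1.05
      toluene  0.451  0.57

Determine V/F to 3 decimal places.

V/F = 0.184

Material balance + equilibrium reduce to Σ zᵢ(Kᵢ−1)/(1+V/F(Kᵢ−1)) = 0.
Feasibility: ΣzᵢKᵢ = 1.048, Σzᵢ/Kᵢ = 1.205 — both > 1, two phases present.
Newton–Raphson from V/F = 0.5:
  V/F = 0.500: g = -0.0742, g' = -0.232 → V/F = 0.181
  V/F = 0.181: g = 0.0010, g' = -0.247 → V/F = 0.184
Converged at V/F = 0.184.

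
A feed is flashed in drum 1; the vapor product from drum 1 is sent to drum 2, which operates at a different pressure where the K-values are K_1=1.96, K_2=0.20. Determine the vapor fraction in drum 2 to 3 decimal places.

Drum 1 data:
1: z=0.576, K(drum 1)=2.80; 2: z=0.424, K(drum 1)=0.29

V/F (drum 2) = 0.773

Drum 1:
Binary case is linear: z₁(K₁−1)(1+ψ₁(K₂−1)) + z₂(K₂−1)(1+ψ₁(K₁−1)) = 0
⇒ ψ₁ = [z₁(K₁−1)+z₂(K₂−1)] / [−(K₁−1)(K₂−1)] = 0.7358/1.2780 = 0.576
Drum-1 compositions:
  1: x = 0.283, y = 0.792
  2: x = 0.717, y = 0.208
Drum-2 feed = drum-1 vapor: z₂ = (0.7920, 0.2080).
Drum 2:
Rachford–Rice: g(ψ₂) = Σ zᵢ(Kᵢ−1)/(1+ψ₂(Kᵢ−1)) = 0.
Feasibility: ΣzᵢKᵢ = 1.594, Σzᵢ/Kᵢ = 1.444 — both > 1, two phases present.
Binary case is linear: z₁(K₁−1)(1+ψ₂(K₂−1)) + z₂(K₂−1)(1+ψ₂(K₁−1)) = 0
⇒ ψ₂ = [z₁(K₁−1)+z₂(K₂−1)] / [−(K₁−1)(K₂−1)] = 0.5940/0.7680 = 0.773
  1: x = 0.455, y = 0.891
  2: x = 0.545, y = 0.109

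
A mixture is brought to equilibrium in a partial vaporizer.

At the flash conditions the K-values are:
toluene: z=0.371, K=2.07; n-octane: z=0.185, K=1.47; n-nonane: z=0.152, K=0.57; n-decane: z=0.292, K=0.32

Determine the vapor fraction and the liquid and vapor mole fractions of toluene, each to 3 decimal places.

ψ = 0.399, x_toluene = 0.260, y_toluene = 0.538

Iterate (Newton) starting at ψ = 0.5:
  ψ = 0.500: g = -0.0551, g' = -0.563 → ψ = 0.402
  ψ = 0.402: g = -0.0016, g' = -0.533 → ψ = 0.399
Converged at ψ = 0.399.
Compositions from xᵢ = zᵢ/(1+ψ(Kᵢ−1)), yᵢ = Kᵢxᵢ:
  toluene: x = 0.260, y = 0.538
  n-octane: x = 0.156, y = 0.229
  n-nonane: x = 0.183, y = 0.105
  n-decane: x = 0.401, y = 0.128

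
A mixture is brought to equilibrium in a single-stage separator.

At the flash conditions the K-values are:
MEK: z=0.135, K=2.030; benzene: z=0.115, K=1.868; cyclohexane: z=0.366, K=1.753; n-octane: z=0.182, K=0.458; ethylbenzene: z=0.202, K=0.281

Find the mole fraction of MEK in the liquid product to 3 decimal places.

Rachford–Rice: g(ψ) = Σ zᵢ(Kᵢ−1)/(1+ψ(Kᵢ−1)) = 0.
Feasibility: ΣzᵢKᵢ = 1.271, Σzᵢ/Kᵢ = 1.453 — both > 1, two phases present.
Iterate (Newton) starting at ψ = 0.65:
  ψ = 0.650: g = -0.0928, g' = -0.676 → ψ = 0.513
  ψ = 0.513: g = -0.0077, g' = -0.575 → ψ = 0.499
Converged at ψ = 0.499.
Compositions from xᵢ = zᵢ/(1+ψ(Kᵢ−1)), yᵢ = Kᵢxᵢ:
  MEK: x = 0.089, y = 0.181
  benzene: x = 0.080, y = 0.150
  cyclohexane: x = 0.266, y = 0.466
  n-octane: x = 0.250, y = 0.114
  ethylbenzene: x = 0.315, y = 0.089

x_MEK = 0.089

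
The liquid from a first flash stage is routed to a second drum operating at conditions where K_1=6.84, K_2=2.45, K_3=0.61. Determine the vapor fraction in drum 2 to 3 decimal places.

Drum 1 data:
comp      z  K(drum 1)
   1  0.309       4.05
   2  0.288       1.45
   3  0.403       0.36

Drum 1:
Newton–Raphson from ψ₁ = 0.5:
  ψ₁ = 0.500: g = 0.0997, g' = -0.847 → ψ₁ = 0.618
  ψ₁ = 0.618: g = 0.0016, g' = -0.833 → ψ₁ = 0.620
Converged at ψ₁ = 0.620.
Drum-1 compositions:
  1: x = 0.107, y = 0.433
  2: x = 0.225, y = 0.327
  3: x = 0.668, y = 0.240
Drum-2 feed = drum-1 liquid: z₂ = (0.1069, 0.2252, 0.6679).
Drum 2:
Material balance + equilibrium reduce to Σ zᵢ(Kᵢ−1)/(1+ψ₂(Kᵢ−1)) = 0.
Check two-phase: ΣzᵢKᵢ = 1.690 > 1 and Σzᵢ/Kᵢ = 1.202 > 1, so g(0) = 0.690 > 0 and g(1) = -0.202 < 0.
Iterate (Newton) starting at ψ₂ = 0.58:
  ψ₂ = 0.580: g = -0.0169, g' = -0.499 → ψ₂ = 0.546
  ψ₂ = 0.546: g = 0.0003, g' = -0.519 → ψ₂ = 0.547
Converged at ψ₂ = 0.547.
  1: x = 0.025, y = 0.174
  2: x = 0.126, y = 0.308
  3: x = 0.849, y = 0.518

V/F (drum 2) = 0.547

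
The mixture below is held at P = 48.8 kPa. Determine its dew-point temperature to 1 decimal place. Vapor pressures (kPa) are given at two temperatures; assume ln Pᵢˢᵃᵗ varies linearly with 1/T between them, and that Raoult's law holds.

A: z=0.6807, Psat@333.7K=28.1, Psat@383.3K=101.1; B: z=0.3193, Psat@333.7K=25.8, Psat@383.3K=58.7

T = 357.8 K

Dew-point temperature: Σzᵢ·P/Pᵢˢᵃᵗ(T) = 1. Interpolate ln Pᵢˢᵃᵗ = aᵢ + bᵢ/T.
  T = 333.7 K: ΣzᵢP/Pᵢˢᵃᵗ = 1.7861
  T = 383.3 K: ΣzᵢP/Pᵢˢᵃᵗ = 0.5940
  T = 358.5 K: ΣzᵢP/Pᵢˢᵃᵗ = 0.9854
  T = 346.1 K: ΣzᵢP/Pᵢˢᵃᵗ = 1.3103
  T = 352.3 K: ΣzᵢP/Pᵢˢᵃᵗ = 1.1330
  T = 355.4 K: ΣzᵢP/Pᵢˢᵃᵗ = 1.0559
  T = 356.9 K: ΣzᵢP/Pᵢˢᵃᵗ = 1.0210
Interpolating between 356.9 K and 358.5 K gives T ≈ 357.8 K.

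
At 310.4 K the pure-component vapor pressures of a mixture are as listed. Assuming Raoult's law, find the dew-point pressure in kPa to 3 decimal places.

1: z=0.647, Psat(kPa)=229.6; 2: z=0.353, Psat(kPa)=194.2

At the dew point ψ → 1, so Σzᵢ/Kᵢ = 1 with Kᵢ = Pᵢˢᵃᵗ/P ⇒ 1/P = Σzᵢ/Pᵢˢᵃᵗ.
1/P = 0.647/229.6 + 0.353/194.2 = 0.004636 ⇒ P = 215.719 kPa

Pdew = 215.719 kPa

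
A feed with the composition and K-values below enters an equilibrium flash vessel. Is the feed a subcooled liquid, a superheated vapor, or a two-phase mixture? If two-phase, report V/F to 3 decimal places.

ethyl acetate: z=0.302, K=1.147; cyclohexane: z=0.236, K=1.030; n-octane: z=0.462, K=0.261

ΣzᵢKᵢ = 0.710; Σzᵢ/Kᵢ = 2.263.
Since ΣzᵢKᵢ < 1 the mixture is below its bubble point — single liquid phase.

subcooled liquid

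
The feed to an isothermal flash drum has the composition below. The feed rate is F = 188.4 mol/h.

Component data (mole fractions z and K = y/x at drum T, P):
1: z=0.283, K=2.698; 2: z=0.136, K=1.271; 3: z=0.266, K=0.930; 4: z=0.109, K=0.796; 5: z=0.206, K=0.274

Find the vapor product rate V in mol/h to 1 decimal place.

Material balance + equilibrium reduce to Σ zᵢ(Kᵢ−1)/(1+ψ(Kᵢ−1)) = 0.
Check two-phase: ΣzᵢKᵢ = 1.327 > 1 and Σzᵢ/Kᵢ = 1.387 > 1, so g(0) = 0.327 > 0 and g(1) = -0.387 < 0.
Newton iteration, ψ⁰ = 0.5:
  ψ = 0.500: g = 0.0135, g' = -0.521 → ψ = 0.526
Converged at ψ = 0.526.
Then V = ψ·F = 0.5258·188.4 = 99.1 mol/h and L = F − V = 89.3 mol/h.

V = 99.1 mol/h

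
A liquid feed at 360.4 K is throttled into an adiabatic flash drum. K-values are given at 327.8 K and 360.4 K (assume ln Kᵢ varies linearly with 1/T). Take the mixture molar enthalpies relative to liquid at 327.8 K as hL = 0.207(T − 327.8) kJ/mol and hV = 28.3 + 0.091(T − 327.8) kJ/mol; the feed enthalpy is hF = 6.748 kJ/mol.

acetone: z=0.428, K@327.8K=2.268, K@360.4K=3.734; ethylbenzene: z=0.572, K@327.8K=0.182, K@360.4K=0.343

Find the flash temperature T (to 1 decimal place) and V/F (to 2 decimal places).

T = 335.9 K, V/F = 0.19

Adiabatic flash: solve Rachford–Rice at each trial T, then check hF = ψ·hV(T) + (1−ψ)·hL(T).
  T = 327.8 K: K = (2.268, 0.182), RR gives ψ = 0.072, H_out = 2.041 kJ/mol
  T = 360.4 K: K = (3.734, 0.343), RR gives ψ = 0.442, H_out = 17.591 kJ/mol
  T = 344.1 K: K = (2.945, 0.254), RR gives ψ = 0.279, H_out = 10.750 kJ/mol
  T = 336.0 K: K = (2.595, 0.216), RR gives ψ = 0.187, H_out = 6.816 kJ/mol
  T = 331.9 K: K = (2.428, 0.198), RR gives ψ = 0.133, H_out = 4.559 kJ/mol
  T = 333.9 K: K = (2.508, 0.207), RR gives ψ = 0.160, H_out = 5.688 kJ/mol
Linear interpolation between T = 333.9 (H_out = 5.688) and T = 336.0 (H_out = 6.816) on hF = 6.748 gives T ≈ 335.9 K, at which ψ = 0.19.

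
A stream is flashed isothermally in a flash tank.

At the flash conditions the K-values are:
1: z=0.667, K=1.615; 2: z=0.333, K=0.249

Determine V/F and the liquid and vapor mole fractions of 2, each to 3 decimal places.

V/F = 0.347, x_2 = 0.450, y_2 = 0.112

Rachford–Rice: g(V/F) = Σ zᵢ(Kᵢ−1)/(1+V/F(Kᵢ−1)) = 0.
Feasibility: ΣzᵢKᵢ = 1.160, Σzᵢ/Kᵢ = 1.750 — both > 1, two phases present.
Newton–Raphson from V/F = 0.51:
  V/F = 0.510: g = -0.0931, g' = -0.640 → V/F = 0.364
  V/F = 0.364: g = -0.0092, g' = -0.524 → V/F = 0.347
Converged at V/F = 0.347.
Compositions from xᵢ = zᵢ/(1+V/F(Kᵢ−1)), yᵢ = Kᵢxᵢ:
  1: x = 0.550, y = 0.888
  2: x = 0.450, y = 0.112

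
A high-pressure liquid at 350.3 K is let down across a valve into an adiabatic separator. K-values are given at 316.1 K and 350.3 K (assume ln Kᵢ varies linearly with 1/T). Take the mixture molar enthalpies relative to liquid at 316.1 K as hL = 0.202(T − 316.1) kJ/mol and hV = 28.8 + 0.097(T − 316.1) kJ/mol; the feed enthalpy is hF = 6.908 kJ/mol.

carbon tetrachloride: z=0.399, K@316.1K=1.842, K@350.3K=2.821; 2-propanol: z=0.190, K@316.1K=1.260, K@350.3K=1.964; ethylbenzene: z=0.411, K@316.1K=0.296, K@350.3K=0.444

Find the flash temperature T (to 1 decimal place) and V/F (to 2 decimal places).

Adiabatic flash: solve Rachford–Rice at each trial T, then check hF = ψ·hV(T) + (1−ψ)·hL(T).
  T = 316.1 K: K = (1.842, 1.260, 0.296), RR gives ψ = 0.195, H_out = 5.628 kJ/mol
  T = 350.3 K: K = (2.821, 1.964, 0.444), RR gives ψ = 0.782, H_out = 26.617 kJ/mol
  T = 333.2 K: K = (2.305, 1.591, 0.366), RR gives ψ = 0.532, H_out = 17.813 kJ/mol
  T = 324.6 K: K = (2.065, 1.419, 0.330), RR gives ψ = 0.383, H_out = 12.409 kJ/mol
  T = 320.4 K: K = (1.953, 1.339, 0.313), RR gives ψ = 0.297, H_out = 9.299 kJ/mol
  T = 318.2 K: K = (1.896, 1.298, 0.304), RR gives ψ = 0.247, H_out = 7.493 kJ/mol
Linear interpolation between T = 316.1 (H_out = 5.628) and T = 318.2 (H_out = 7.493) on hF = 6.908 gives T ≈ 317.5 K, at which ψ = 0.23.

T = 317.5 K, V/F = 0.23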